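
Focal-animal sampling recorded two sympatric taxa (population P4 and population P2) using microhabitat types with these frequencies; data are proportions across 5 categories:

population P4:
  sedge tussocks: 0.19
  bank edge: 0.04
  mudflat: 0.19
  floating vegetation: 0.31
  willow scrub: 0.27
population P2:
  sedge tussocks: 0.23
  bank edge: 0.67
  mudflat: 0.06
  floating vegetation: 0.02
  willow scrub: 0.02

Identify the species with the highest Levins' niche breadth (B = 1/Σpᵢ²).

Σp_P4ᵢ² = 0.19² + 0.04² + 0.19² + 0.31² + 0.27² = 0.0361 + 0.0016 + 0.0361 + 0.0961 + 0.0729 = 0.2428
B_P4 = 1 / 0.2428 = 4.1186
Σp_P2ᵢ² = 0.23² + 0.67² + 0.06² + 0.02² + 0.02² = 0.0529 + 0.4489 + 0.0036 + 0.0004 + 0.0004 = 0.5062
B_P2 = 1 / 0.5062 = 1.9755
Highest B → broadest niche (most generalist): population P4 (B = 4.12).

population P4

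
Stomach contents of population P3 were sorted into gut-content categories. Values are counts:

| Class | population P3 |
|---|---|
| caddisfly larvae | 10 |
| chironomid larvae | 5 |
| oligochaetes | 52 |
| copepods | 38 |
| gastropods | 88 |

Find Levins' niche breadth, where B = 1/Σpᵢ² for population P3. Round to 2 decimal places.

Proportions for population P3 (n=193): 10/193=0.0518, 5/193=0.0259, 52/193=0.2694, 38/193=0.1969, 88/193=0.4560
Σpᵢ² = 0.0518² + 0.0259² + 0.2694² + 0.1969² + 0.4560² = 0.002683 + 0.000671 + 0.072576 + 0.038770 + 0.207936 = 0.322636
B = 1 / 0.322636 = 3.0995

3.10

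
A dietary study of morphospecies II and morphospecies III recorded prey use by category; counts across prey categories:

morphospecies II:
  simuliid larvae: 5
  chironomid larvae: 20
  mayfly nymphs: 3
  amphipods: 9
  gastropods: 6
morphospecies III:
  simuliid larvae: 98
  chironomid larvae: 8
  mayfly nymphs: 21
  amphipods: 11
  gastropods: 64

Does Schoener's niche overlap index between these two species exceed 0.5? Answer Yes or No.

Proportions for morphospecies II (n=43): 5/43=0.1163, 20/43=0.4651, 3/43=0.0698, 9/43=0.2093, 6/43=0.1395
Proportions for morphospecies III (n=202): 98/202=0.4851, 8/202=0.0396, 21/202=0.1040, 11/202=0.0545, 64/202=0.3168
Σ|p₁ᵢ − p₂ᵢ| = 0.3688 + 0.4255 + 0.0342 + 0.1548 + 0.1773 = 1.1606
D = 1 − ½ × 1.1606 = 1 − 0.58030 = 0.41970
D = 0.41970 < 0.5 → No.

No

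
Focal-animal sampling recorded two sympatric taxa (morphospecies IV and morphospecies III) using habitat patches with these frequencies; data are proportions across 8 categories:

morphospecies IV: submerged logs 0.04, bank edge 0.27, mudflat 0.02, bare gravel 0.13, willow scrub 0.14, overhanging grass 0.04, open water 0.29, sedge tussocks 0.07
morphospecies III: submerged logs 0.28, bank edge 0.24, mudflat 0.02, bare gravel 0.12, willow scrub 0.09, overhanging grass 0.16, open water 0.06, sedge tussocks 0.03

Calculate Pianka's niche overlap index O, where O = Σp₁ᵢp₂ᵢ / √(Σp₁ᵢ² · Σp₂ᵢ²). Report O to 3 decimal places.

Σ p₁ᵢp₂ᵢ = 0.0112 + 0.0648 + 0.0004 + 0.0156 + 0.0126 + 0.0064 + 0.0174 + 0.0021 = 0.1305
Σp_1ᵢ² = 0.04² + 0.27² + 0.02² + 0.13² + 0.14² + 0.04² + 0.29² + 0.07² = 0.0016 + 0.0729 + 0.0004 + 0.0169 + 0.0196 + 0.0016 + 0.0841 + 0.0049 = 0.2020
Σp_2ᵢ² = 0.28² + 0.24² + 0.02² + 0.12² + 0.09² + 0.16² + 0.06² + 0.03² = 0.0784 + 0.0576 + 0.0004 + 0.0144 + 0.0081 + 0.0256 + 0.0036 + 0.0009 = 0.1890
O = 0.1305 / √(0.2020 × 0.1890) = 0.1305 / 0.195392 = 0.66789

0.668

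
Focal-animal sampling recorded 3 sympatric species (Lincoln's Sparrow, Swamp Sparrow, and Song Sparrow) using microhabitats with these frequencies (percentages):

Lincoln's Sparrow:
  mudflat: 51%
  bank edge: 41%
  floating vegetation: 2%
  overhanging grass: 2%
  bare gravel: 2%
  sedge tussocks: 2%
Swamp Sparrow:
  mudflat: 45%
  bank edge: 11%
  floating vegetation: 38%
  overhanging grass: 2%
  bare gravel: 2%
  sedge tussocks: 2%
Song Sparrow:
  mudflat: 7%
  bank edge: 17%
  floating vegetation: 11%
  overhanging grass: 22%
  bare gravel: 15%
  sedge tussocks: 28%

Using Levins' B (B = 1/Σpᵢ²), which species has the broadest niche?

Convert percentages to proportions (divide by 100).
Σp_Lincᵢ² = 0.51² + 0.41² + 0.02² + 0.02² + 0.02² + 0.02² = 0.2601 + 0.1681 + 0.0004 + 0.0004 + 0.0004 + 0.0004 = 0.4298
B_Linc = 1 / 0.4298 = 2.3267
Σp_Swamᵢ² = 0.45² + 0.11² + 0.38² + 0.02² + 0.02² + 0.02² = 0.2025 + 0.0121 + 0.1444 + 0.0004 + 0.0004 + 0.0004 = 0.3602
B_Swam = 1 / 0.3602 = 2.7762
Σp_Songᵢ² = 0.07² + 0.17² + 0.11² + 0.22² + 0.15² + 0.28² = 0.0049 + 0.0289 + 0.0121 + 0.0484 + 0.0225 + 0.0784 = 0.1952
B_Song = 1 / 0.1952 = 5.1230
Highest B → broadest niche (most generalist): Song Sparrow (B = 5.12).

Song Sparrow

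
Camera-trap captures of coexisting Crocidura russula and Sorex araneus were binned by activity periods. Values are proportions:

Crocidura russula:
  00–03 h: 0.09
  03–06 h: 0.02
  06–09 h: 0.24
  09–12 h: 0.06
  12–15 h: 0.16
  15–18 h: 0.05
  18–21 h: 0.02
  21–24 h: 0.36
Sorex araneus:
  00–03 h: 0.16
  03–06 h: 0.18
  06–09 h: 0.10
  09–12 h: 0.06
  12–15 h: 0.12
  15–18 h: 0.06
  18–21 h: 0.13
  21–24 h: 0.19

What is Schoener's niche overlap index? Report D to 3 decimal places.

0.650

Σ|p₁ᵢ − p₂ᵢ| = 0.07 + 0.16 + 0.14 + 0.00 + 0.04 + 0.01 + 0.11 + 0.17 = 0.70
D = 1 − ½ × 0.70 = 1 − 0.350 = 0.65000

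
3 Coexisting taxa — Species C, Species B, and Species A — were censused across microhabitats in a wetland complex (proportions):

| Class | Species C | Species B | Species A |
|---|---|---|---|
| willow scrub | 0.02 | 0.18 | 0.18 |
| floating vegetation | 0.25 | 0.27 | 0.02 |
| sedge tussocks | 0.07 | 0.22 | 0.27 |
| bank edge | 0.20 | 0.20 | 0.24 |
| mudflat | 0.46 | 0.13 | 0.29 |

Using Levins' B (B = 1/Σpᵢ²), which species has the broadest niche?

Species B

Σp_Cᵢ² = 0.02² + 0.25² + 0.07² + 0.20² + 0.46² = 0.0004 + 0.0625 + 0.0049 + 0.0400 + 0.2116 = 0.3194
B_C = 1 / 0.3194 = 3.1309
Σp_Bᵢ² = 0.18² + 0.27² + 0.22² + 0.20² + 0.13² = 0.0324 + 0.0729 + 0.0484 + 0.0400 + 0.0169 = 0.2106
B_B = 1 / 0.2106 = 4.7483
Σp_Aᵢ² = 0.18² + 0.02² + 0.27² + 0.24² + 0.29² = 0.0324 + 0.0004 + 0.0729 + 0.0576 + 0.0841 = 0.2474
B_A = 1 / 0.2474 = 4.0420
Highest B → broadest niche (most generalist): Species B (B = 4.75).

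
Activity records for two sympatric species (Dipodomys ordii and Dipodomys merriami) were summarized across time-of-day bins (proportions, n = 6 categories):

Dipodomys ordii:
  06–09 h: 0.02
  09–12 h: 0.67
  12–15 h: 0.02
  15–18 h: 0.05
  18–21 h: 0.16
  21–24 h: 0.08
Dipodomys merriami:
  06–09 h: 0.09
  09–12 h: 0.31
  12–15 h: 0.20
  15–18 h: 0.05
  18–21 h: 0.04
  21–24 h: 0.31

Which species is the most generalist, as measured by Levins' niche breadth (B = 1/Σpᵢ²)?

Σp_ordiᵢ² = 0.02² + 0.67² + 0.02² + 0.05² + 0.16² + 0.08² = 0.0004 + 0.4489 + 0.0004 + 0.0025 + 0.0256 + 0.0064 = 0.4842
B_ordi = 1 / 0.4842 = 2.0653
Σp_merrᵢ² = 0.09² + 0.31² + 0.20² + 0.05² + 0.04² + 0.31² = 0.0081 + 0.0961 + 0.0400 + 0.0025 + 0.0016 + 0.0961 = 0.2444
B_merr = 1 / 0.2444 = 4.0917
Highest B → broadest niche (most generalist): Dipodomys merriami (B = 4.09).

Dipodomys merriami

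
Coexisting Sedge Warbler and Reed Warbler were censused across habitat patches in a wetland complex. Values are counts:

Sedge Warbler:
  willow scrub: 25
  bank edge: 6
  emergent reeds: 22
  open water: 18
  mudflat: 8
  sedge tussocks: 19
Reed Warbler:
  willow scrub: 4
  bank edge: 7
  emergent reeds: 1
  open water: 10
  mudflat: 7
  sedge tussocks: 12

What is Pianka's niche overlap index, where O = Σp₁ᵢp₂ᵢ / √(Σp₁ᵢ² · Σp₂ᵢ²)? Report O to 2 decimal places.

Proportions for Sedge Warbler (n=98): 25/98=0.2551, 6/98=0.0612, 22/98=0.2245, 18/98=0.1837, 8/98=0.0816, 19/98=0.1939
Proportions for Reed Warbler (n=41): 4/41=0.0976, 7/41=0.1707, 1/41=0.0244, 10/41=0.2439, 7/41=0.1707, 12/41=0.2927
Σ p₁ᵢp₂ᵢ = 0.024898 + 0.010447 + 0.005478 + 0.044804 + 0.013929 + 0.056755 = 0.156311
Σp_1ᵢ² = 0.2551² + 0.0612² + 0.2245² + 0.1837² + 0.0816² + 0.1939² = 0.065076 + 0.003745 + 0.050400 + 0.033746 + 0.006659 + 0.037597 = 0.197223
Σp_2ᵢ² = 0.0976² + 0.1707² + 0.0244² + 0.2439² + 0.1707² + 0.2927² = 0.009526 + 0.029138 + 0.000595 + 0.059487 + 0.029138 + 0.085673 = 0.213557
O = 0.156311 / √(0.197223 × 0.213557) = 0.156311 / 0.2052276 = 0.7616

0.76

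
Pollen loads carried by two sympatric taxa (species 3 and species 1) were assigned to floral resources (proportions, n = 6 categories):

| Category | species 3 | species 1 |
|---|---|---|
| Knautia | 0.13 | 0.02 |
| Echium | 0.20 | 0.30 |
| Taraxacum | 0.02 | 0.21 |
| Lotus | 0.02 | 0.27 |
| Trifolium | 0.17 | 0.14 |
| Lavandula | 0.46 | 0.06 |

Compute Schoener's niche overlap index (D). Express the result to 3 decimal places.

Σ|p₁ᵢ − p₂ᵢ| = 0.11 + 0.10 + 0.19 + 0.25 + 0.03 + 0.40 = 1.08
D = 1 − ½ × 1.08 = 1 − 0.540 = 0.46000

0.460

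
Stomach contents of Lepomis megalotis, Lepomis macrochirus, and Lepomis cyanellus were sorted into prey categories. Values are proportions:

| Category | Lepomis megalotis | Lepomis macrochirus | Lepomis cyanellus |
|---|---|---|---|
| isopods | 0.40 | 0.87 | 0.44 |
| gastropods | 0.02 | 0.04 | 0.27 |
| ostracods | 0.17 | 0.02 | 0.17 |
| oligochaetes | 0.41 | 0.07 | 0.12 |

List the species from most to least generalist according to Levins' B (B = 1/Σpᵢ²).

Σp_megaᵢ² = 0.40² + 0.02² + 0.17² + 0.41² = 0.1600 + 0.0004 + 0.0289 + 0.1681 = 0.3574
B_mega = 1 / 0.3574 = 2.7980
Σp_macrᵢ² = 0.87² + 0.04² + 0.02² + 0.07² = 0.7569 + 0.0016 + 0.0004 + 0.0049 = 0.7638
B_macr = 1 / 0.7638 = 1.3092
Σp_cyanᵢ² = 0.44² + 0.27² + 0.17² + 0.12² = 0.1936 + 0.0729 + 0.0289 + 0.0144 = 0.3098
B_cyan = 1 / 0.3098 = 3.2279
Ranking by B (broadest → narrowest): Lepomis cyanellus (3.23) > Lepomis megalotis (2.80) > Lepomis macrochirus (1.31)

Lepomis cyanellus > Lepomis megalotis > Lepomis macrochirus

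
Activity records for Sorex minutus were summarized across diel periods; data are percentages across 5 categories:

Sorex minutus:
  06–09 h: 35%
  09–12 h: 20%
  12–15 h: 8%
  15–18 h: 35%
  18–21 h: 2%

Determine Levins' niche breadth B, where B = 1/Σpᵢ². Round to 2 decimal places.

Convert percentages to proportions (divide by 100).
Σpᵢ² = 0.35² + 0.20² + 0.08² + 0.35² + 0.02² = 0.1225 + 0.0400 + 0.0064 + 0.1225 + 0.0004 = 0.2918
B = 1 / 0.2918 = 3.4270

3.43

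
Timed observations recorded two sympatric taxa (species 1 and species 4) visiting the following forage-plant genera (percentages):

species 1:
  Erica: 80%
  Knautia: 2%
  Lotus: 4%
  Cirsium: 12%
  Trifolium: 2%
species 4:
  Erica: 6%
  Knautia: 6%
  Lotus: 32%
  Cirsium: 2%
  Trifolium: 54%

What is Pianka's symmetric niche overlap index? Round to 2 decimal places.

Convert percentages to proportions (divide by 100).
Σ p₁ᵢp₂ᵢ = 0.0480 + 0.0012 + 0.0128 + 0.0024 + 0.0108 = 0.0752
Σp_1ᵢ² = 0.80² + 0.02² + 0.04² + 0.12² + 0.02² = 0.6400 + 0.0004 + 0.0016 + 0.0144 + 0.0004 = 0.6568
Σp_2ᵢ² = 0.06² + 0.06² + 0.32² + 0.02² + 0.54² = 0.0036 + 0.0036 + 0.1024 + 0.0004 + 0.2916 = 0.4016
O = 0.0752 / √(0.6568 × 0.4016) = 0.0752 / 0.51359 = 0.1464

0.15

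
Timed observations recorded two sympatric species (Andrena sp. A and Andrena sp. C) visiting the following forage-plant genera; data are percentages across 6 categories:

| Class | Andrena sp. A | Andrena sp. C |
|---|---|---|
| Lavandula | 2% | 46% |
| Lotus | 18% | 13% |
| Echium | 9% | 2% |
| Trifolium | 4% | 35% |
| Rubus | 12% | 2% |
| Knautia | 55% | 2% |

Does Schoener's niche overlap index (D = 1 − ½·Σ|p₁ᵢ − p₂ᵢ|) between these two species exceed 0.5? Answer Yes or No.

No

Convert percentages to proportions (divide by 100).
Σ|p₁ᵢ − p₂ᵢ| = 0.44 + 0.05 + 0.07 + 0.31 + 0.10 + 0.53 = 1.50
D = 1 − ½ × 1.50 = 1 − 0.750 = 0.2500
D = 0.2500 < 0.5 → No.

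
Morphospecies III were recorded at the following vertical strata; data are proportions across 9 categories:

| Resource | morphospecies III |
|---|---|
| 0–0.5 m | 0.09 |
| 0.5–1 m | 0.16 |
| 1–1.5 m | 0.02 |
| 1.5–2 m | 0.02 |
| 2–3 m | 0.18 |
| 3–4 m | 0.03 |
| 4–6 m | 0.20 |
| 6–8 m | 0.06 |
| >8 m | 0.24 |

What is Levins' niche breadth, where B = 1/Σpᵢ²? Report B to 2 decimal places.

Σpᵢ² = 0.09² + 0.16² + 0.02² + 0.02² + 0.18² + 0.03² + 0.20² + 0.06² + 0.24² = 0.0081 + 0.0256 + 0.0004 + 0.0004 + 0.0324 + 0.0009 + 0.0400 + 0.0036 + 0.0576 = 0.1690
B = 1 / 0.1690 = 5.9172

5.92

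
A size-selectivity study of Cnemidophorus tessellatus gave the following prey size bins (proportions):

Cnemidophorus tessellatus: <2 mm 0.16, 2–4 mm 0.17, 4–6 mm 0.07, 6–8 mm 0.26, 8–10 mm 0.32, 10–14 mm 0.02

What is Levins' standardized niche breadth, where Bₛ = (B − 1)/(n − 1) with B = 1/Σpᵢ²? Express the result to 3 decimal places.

0.670

Σpᵢ² = 0.16² + 0.17² + 0.07² + 0.26² + 0.32² + 0.02² = 0.0256 + 0.0289 + 0.0049 + 0.0676 + 0.1024 + 0.0004 = 0.2298
B = 1 / 0.2298 = 4.35161
Bₛ = (B − 1)/(n − 1) = (4.35161 − 1)/(6 − 1) = 3.35161/5 = 0.67032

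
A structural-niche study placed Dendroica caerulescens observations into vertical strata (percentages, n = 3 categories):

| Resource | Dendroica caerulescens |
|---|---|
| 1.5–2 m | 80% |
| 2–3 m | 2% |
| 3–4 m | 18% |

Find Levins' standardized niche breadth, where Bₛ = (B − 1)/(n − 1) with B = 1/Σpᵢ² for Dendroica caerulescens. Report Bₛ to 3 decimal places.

Convert percentages to proportions (divide by 100).
Σpᵢ² = 0.80² + 0.02² + 0.18² = 0.6400 + 0.0004 + 0.0324 = 0.6728
B = 1 / 0.6728 = 1.48633
Bₛ = (B − 1)/(n − 1) = (1.48633 − 1)/(3 − 1) = 0.48633/2 = 0.24317

0.243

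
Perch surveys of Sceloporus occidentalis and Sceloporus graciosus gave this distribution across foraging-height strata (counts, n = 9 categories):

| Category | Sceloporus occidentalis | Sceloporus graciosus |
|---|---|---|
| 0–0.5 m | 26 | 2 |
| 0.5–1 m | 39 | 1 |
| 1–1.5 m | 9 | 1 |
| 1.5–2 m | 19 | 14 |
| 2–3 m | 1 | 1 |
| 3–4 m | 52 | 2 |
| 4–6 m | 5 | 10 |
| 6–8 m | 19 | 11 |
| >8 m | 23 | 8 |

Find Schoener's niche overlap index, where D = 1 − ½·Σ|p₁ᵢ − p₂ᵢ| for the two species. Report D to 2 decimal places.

0.47

Proportions for Sceloporus occidentalis (n=193): 26/193=0.1347, 39/193=0.2021, 9/193=0.0466, 19/193=0.0984, 1/193=0.0052, 52/193=0.2694, 5/193=0.0259, 19/193=0.0984, 23/193=0.1192
Proportions for Sceloporus graciosus (n=50): 2/50=0.0400, 1/50=0.0200, 1/50=0.0200, 14/50=0.2800, 1/50=0.0200, 2/50=0.0400, 10/50=0.2000, 11/50=0.2200, 8/50=0.1600
Σ|p₁ᵢ − p₂ᵢ| = 0.0947 + 0.1821 + 0.0266 + 0.1816 + 0.0148 + 0.2294 + 0.1741 + 0.1216 + 0.0408 = 1.0657
D = 1 − ½ × 1.0657 = 1 − 0.53285 = 0.46715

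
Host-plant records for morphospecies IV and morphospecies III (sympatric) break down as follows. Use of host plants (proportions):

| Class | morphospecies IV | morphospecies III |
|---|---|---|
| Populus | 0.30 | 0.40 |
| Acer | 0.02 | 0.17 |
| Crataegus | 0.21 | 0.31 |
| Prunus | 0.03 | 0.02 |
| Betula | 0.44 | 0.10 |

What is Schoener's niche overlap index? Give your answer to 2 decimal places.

0.65

Σ|p₁ᵢ − p₂ᵢ| = 0.10 + 0.15 + 0.10 + 0.01 + 0.34 = 0.70
D = 1 − ½ × 0.70 = 1 − 0.350 = 0.6500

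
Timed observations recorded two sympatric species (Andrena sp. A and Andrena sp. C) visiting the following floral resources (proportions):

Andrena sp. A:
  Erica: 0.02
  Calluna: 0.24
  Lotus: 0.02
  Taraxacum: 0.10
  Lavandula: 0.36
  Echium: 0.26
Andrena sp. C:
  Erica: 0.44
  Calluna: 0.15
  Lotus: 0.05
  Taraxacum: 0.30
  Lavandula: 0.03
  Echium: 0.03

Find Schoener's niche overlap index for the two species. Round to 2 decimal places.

Σ|p₁ᵢ − p₂ᵢ| = 0.42 + 0.09 + 0.03 + 0.20 + 0.33 + 0.23 = 1.30
D = 1 − ½ × 1.30 = 1 − 0.650 = 0.3500

0.35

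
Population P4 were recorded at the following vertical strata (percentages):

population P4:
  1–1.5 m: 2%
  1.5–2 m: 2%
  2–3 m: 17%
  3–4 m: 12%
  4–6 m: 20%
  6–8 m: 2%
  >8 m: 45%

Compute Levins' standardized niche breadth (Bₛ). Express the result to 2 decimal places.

0.41

Convert percentages to proportions (divide by 100).
Σpᵢ² = 0.02² + 0.02² + 0.17² + 0.12² + 0.20² + 0.02² + 0.45² = 0.0004 + 0.0004 + 0.0289 + 0.0144 + 0.0400 + 0.0004 + 0.2025 = 0.2870
B = 1 / 0.2870 = 3.4843
Bₛ = (B − 1)/(n − 1) = (3.4843 − 1)/(7 − 1) = 2.4843/6 = 0.4141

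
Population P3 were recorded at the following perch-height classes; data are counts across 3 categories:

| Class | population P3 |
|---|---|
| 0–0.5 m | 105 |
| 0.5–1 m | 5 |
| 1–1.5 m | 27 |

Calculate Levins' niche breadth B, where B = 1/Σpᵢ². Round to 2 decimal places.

1.59

Proportions for population P3 (n=137): 105/137=0.7664, 5/137=0.0365, 27/137=0.1971
Σpᵢ² = 0.7664² + 0.0365² + 0.1971² = 0.587369 + 0.001332 + 0.038848 = 0.627549
B = 1 / 0.627549 = 1.5935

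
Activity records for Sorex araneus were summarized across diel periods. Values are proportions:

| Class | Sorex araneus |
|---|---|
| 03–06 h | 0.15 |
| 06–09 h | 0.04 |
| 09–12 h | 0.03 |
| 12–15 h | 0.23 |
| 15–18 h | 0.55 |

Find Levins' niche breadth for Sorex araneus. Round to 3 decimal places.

2.629

Σpᵢ² = 0.15² + 0.04² + 0.03² + 0.23² + 0.55² = 0.0225 + 0.0016 + 0.0009 + 0.0529 + 0.3025 = 0.3804
B = 1 / 0.3804 = 2.62881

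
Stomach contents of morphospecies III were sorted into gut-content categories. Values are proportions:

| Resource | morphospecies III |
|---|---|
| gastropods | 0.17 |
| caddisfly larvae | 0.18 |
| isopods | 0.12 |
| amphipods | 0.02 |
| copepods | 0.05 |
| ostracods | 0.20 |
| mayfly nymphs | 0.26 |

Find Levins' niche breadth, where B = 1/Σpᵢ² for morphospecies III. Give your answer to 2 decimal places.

Σpᵢ² = 0.17² + 0.18² + 0.12² + 0.02² + 0.05² + 0.20² + 0.26² = 0.0289 + 0.0324 + 0.0144 + 0.0004 + 0.0025 + 0.0400 + 0.0676 = 0.1862
B = 1 / 0.1862 = 5.3706

5.37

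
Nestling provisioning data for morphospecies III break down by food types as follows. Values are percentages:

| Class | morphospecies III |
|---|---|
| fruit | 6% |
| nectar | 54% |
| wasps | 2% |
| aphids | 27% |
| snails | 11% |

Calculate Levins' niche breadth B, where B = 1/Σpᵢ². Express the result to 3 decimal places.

2.627

Convert percentages to proportions (divide by 100).
Σpᵢ² = 0.06² + 0.54² + 0.02² + 0.27² + 0.11² = 0.0036 + 0.2916 + 0.0004 + 0.0729 + 0.0121 = 0.3806
B = 1 / 0.3806 = 2.62743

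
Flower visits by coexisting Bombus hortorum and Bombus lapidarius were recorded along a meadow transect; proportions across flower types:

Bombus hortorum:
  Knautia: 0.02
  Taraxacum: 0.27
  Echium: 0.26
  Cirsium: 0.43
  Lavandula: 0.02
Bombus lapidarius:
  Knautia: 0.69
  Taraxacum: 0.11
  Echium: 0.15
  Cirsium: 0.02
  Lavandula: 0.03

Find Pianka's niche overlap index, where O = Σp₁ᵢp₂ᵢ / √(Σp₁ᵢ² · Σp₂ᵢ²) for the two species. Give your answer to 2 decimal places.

0.22

Σ p₁ᵢp₂ᵢ = 0.0138 + 0.0297 + 0.0390 + 0.0086 + 0.0006 = 0.0917
Σp_1ᵢ² = 0.02² + 0.27² + 0.26² + 0.43² + 0.02² = 0.0004 + 0.0729 + 0.0676 + 0.1849 + 0.0004 = 0.3262
Σp_2ᵢ² = 0.69² + 0.11² + 0.15² + 0.02² + 0.03² = 0.4761 + 0.0121 + 0.0225 + 0.0004 + 0.0009 = 0.5120
O = 0.0917 / √(0.3262 × 0.5120) = 0.0917 / 0.40867 = 0.2244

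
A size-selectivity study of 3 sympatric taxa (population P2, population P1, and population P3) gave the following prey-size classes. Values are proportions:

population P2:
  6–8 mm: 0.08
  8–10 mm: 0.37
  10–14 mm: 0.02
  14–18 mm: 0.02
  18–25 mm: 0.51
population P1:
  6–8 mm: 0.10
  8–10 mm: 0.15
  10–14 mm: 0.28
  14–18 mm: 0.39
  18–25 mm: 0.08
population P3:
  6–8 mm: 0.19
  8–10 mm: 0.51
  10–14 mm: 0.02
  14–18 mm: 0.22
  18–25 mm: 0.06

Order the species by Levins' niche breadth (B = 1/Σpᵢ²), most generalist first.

population P1 > population P3 > population P2

Σp_P2ᵢ² = 0.08² + 0.37² + 0.02² + 0.02² + 0.51² = 0.0064 + 0.1369 + 0.0004 + 0.0004 + 0.2601 = 0.4042
B_P2 = 1 / 0.4042 = 2.4740
Σp_P1ᵢ² = 0.10² + 0.15² + 0.28² + 0.39² + 0.08² = 0.0100 + 0.0225 + 0.0784 + 0.1521 + 0.0064 = 0.2694
B_P1 = 1 / 0.2694 = 3.7120
Σp_P3ᵢ² = 0.19² + 0.51² + 0.02² + 0.22² + 0.06² = 0.0361 + 0.2601 + 0.0004 + 0.0484 + 0.0036 = 0.3486
B_P3 = 1 / 0.3486 = 2.8686
Ranking by B (broadest → narrowest): population P1 (3.71) > population P3 (2.87) > population P2 (2.47)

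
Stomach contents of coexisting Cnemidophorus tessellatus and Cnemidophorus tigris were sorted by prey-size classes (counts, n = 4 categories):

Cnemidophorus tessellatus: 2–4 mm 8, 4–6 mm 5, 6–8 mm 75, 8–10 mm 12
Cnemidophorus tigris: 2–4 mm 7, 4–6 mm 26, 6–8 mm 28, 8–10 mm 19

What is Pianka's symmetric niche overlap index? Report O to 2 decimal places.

Proportions for Cnemidophorus tessellatus (n=100): 8/100=0.0800, 5/100=0.0500, 75/100=0.7500, 12/100=0.1200
Proportions for Cnemidophorus tigris (n=80): 7/80=0.0875, 26/80=0.3250, 28/80=0.3500, 19/80=0.2375
Σ p₁ᵢp₂ᵢ = 0.007000 + 0.016250 + 0.262500 + 0.028500 = 0.314250
Σp_1ᵢ² = 0.0800² + 0.0500² + 0.7500² + 0.1200² = 0.006400 + 0.002500 + 0.562500 + 0.014400 = 0.585800
Σp_2ᵢ² = 0.0875² + 0.3250² + 0.3500² + 0.2375² = 0.007656 + 0.105625 + 0.122500 + 0.056406 = 0.292187
O = 0.314250 / √(0.585800 × 0.292187) = 0.314250 / 0.4137187 = 0.7596

0.76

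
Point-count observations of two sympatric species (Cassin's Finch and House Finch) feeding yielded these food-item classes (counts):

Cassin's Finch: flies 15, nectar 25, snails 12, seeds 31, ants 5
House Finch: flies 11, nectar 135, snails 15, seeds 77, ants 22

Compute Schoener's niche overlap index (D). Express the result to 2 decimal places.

Proportions for Cassin's Finch (n=88): 15/88=0.1705, 25/88=0.2841, 12/88=0.1364, 31/88=0.3523, 5/88=0.0568
Proportions for House Finch (n=260): 11/260=0.0423, 135/260=0.5192, 15/260=0.0577, 77/260=0.2962, 22/260=0.0846
Σ|p₁ᵢ − p₂ᵢ| = 0.1282 + 0.2351 + 0.0787 + 0.0561 + 0.0278 = 0.5259
D = 1 − ½ × 0.5259 = 1 − 0.26295 = 0.73705

0.74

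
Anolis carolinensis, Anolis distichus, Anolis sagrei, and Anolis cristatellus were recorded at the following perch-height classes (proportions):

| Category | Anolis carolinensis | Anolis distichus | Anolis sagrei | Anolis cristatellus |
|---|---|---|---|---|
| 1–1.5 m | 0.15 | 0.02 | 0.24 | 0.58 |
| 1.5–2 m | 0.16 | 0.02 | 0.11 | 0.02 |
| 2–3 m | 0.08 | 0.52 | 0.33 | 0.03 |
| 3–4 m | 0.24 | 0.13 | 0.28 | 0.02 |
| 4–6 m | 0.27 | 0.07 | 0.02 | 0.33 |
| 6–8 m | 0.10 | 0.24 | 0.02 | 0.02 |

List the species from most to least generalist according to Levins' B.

Σp_caroᵢ² = 0.15² + 0.16² + 0.08² + 0.24² + 0.27² + 0.10² = 0.0225 + 0.0256 + 0.0064 + 0.0576 + 0.0729 + 0.0100 = 0.1950
B_caro = 1 / 0.1950 = 5.1282
Σp_distᵢ² = 0.02² + 0.02² + 0.52² + 0.13² + 0.07² + 0.24² = 0.0004 + 0.0004 + 0.2704 + 0.0169 + 0.0049 + 0.0576 = 0.3506
B_dist = 1 / 0.3506 = 2.8523
Σp_sagrᵢ² = 0.24² + 0.11² + 0.33² + 0.28² + 0.02² + 0.02² = 0.0576 + 0.0121 + 0.1089 + 0.0784 + 0.0004 + 0.0004 = 0.2578
B_sagr = 1 / 0.2578 = 3.8790
Σp_crisᵢ² = 0.58² + 0.02² + 0.03² + 0.02² + 0.33² + 0.02² = 0.3364 + 0.0004 + 0.0009 + 0.0004 + 0.1089 + 0.0004 = 0.4474
B_cris = 1 / 0.4474 = 2.2351
Ranking by B (broadest → narrowest): Anolis carolinensis (5.13) > Anolis sagrei (3.88) > Anolis distichus (2.85) > Anolis cristatellus (2.24)

Anolis carolinensis > Anolis sagrei > Anolis distichus > Anolis cristatellus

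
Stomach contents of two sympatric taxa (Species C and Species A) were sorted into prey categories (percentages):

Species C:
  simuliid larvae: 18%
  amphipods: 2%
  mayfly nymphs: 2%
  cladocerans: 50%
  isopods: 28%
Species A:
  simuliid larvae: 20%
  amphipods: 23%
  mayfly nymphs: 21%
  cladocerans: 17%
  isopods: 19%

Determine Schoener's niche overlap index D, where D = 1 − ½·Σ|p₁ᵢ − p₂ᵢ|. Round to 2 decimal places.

0.58

Convert percentages to proportions (divide by 100).
Σ|p₁ᵢ − p₂ᵢ| = 0.02 + 0.21 + 0.19 + 0.33 + 0.09 = 0.84
D = 1 − ½ × 0.84 = 1 − 0.420 = 0.5800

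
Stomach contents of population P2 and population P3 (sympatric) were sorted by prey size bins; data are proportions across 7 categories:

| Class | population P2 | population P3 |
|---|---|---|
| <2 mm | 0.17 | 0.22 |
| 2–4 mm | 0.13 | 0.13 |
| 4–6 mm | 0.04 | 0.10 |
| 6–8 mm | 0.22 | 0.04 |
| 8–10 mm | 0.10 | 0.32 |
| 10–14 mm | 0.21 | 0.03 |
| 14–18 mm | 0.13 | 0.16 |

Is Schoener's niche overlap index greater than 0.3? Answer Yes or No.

Σ|p₁ᵢ − p₂ᵢ| = 0.05 + 0.00 + 0.06 + 0.18 + 0.22 + 0.18 + 0.03 = 0.72
D = 1 − ½ × 0.72 = 1 − 0.360 = 0.6400
D = 0.6400 > 0.3 → Yes.

Yes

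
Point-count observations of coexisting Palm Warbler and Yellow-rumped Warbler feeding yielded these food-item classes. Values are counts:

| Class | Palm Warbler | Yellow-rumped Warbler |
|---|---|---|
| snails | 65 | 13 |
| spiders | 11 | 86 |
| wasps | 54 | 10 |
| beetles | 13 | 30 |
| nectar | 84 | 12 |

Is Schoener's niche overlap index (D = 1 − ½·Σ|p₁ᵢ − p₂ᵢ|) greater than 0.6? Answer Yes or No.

No

Proportions for Palm Warbler (n=227): 65/227=0.2863, 11/227=0.0485, 54/227=0.2379, 13/227=0.0573, 84/227=0.3700
Proportions for Yellow-rumped Warbler (n=151): 13/151=0.0861, 86/151=0.5695, 10/151=0.0662, 30/151=0.1987, 12/151=0.0795
Σ|p₁ᵢ − p₂ᵢ| = 0.2002 + 0.5210 + 0.1717 + 0.1414 + 0.2905 = 1.3248
D = 1 − ½ × 1.3248 = 1 − 0.66240 = 0.33760
D = 0.33760 < 0.6 → No.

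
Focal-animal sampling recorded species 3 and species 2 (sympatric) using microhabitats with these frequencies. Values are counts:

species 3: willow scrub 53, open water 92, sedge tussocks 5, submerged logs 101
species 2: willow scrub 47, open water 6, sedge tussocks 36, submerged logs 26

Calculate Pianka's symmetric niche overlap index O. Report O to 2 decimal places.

0.61

Proportions for species 3 (n=251): 53/251=0.2112, 92/251=0.3665, 5/251=0.0199, 101/251=0.4024
Proportions for species 2 (n=115): 47/115=0.4087, 6/115=0.0522, 36/115=0.3130, 26/115=0.2261
Σ p₁ᵢp₂ᵢ = 0.086317 + 0.019131 + 0.006229 + 0.090983 = 0.202660
Σp_1ᵢ² = 0.2112² + 0.3665² + 0.0199² + 0.4024² = 0.044605 + 0.134322 + 0.000396 + 0.161926 = 0.341249
Σp_2ᵢ² = 0.4087² + 0.0522² + 0.3130² + 0.2261² = 0.167036 + 0.002725 + 0.097969 + 0.051121 = 0.318851
O = 0.202660 / √(0.341249 × 0.318851) = 0.202660 / 0.3298599 = 0.6144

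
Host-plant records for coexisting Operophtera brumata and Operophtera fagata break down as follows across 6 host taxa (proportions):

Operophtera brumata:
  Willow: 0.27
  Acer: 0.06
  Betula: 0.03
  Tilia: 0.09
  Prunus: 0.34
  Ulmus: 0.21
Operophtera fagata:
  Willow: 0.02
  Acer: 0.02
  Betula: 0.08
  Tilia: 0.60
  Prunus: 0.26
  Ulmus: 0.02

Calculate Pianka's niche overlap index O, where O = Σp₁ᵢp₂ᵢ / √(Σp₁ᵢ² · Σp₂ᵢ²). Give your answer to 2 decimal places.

Σ p₁ᵢp₂ᵢ = 0.0054 + 0.0012 + 0.0024 + 0.0540 + 0.0884 + 0.0042 = 0.1556
Σp_1ᵢ² = 0.27² + 0.06² + 0.03² + 0.09² + 0.34² + 0.21² = 0.0729 + 0.0036 + 0.0009 + 0.0081 + 0.1156 + 0.0441 = 0.2452
Σp_2ᵢ² = 0.02² + 0.02² + 0.08² + 0.60² + 0.26² + 0.02² = 0.0004 + 0.0004 + 0.0064 + 0.3600 + 0.0676 + 0.0004 = 0.4352
O = 0.1556 / √(0.2452 × 0.4352) = 0.1556 / 0.32667 = 0.4763

0.48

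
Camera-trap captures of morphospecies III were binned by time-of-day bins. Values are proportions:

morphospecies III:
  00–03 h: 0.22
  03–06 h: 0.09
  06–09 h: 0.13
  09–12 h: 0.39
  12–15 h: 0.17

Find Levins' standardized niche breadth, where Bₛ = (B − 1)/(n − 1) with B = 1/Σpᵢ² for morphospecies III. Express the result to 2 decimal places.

0.73

Σpᵢ² = 0.22² + 0.09² + 0.13² + 0.39² + 0.17² = 0.0484 + 0.0081 + 0.0169 + 0.1521 + 0.0289 = 0.2544
B = 1 / 0.2544 = 3.9308
Bₛ = (B − 1)/(n − 1) = (3.9308 − 1)/(5 − 1) = 2.9308/4 = 0.7327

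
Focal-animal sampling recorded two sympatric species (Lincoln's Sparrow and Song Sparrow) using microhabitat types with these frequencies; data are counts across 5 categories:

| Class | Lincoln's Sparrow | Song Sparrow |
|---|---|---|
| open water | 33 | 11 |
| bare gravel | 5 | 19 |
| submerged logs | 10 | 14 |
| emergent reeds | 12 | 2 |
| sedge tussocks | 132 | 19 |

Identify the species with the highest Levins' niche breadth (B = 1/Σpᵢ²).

Song Sparrow

Proportions for Lincoln's Sparrow (n=192): 33/192=0.1719, 5/192=0.0260, 10/192=0.0521, 12/192=0.0625, 132/192=0.6875
Proportions for Song Sparrow (n=65): 11/65=0.1692, 19/65=0.2923, 14/65=0.2154, 2/65=0.0308, 19/65=0.2923
Σp_Lincᵢ² = 0.1719² + 0.0260² + 0.0521² + 0.0625² + 0.6875² = 0.029550 + 0.000676 + 0.002714 + 0.003906 + 0.472656 = 0.509502
B_Linc = 1 / 0.509502 = 1.9627
Σp_Songᵢ² = 0.1692² + 0.2923² + 0.2154² + 0.0308² + 0.2923² = 0.028629 + 0.085439 + 0.046397 + 0.000949 + 0.085439 = 0.246853
B_Song = 1 / 0.246853 = 4.0510
Highest B → broadest niche (most generalist): Song Sparrow (B = 4.05).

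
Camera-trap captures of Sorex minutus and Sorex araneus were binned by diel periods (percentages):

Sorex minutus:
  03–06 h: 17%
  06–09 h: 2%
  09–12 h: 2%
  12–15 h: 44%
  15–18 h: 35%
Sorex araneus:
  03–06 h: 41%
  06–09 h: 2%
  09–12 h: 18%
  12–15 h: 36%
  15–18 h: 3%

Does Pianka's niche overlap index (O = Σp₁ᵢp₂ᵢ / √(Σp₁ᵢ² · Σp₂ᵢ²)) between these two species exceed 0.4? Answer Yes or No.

Yes

Convert percentages to proportions (divide by 100).
Σ p₁ᵢp₂ᵢ = 0.0697 + 0.0004 + 0.0036 + 0.1584 + 0.0105 = 0.2426
Σp_1ᵢ² = 0.17² + 0.02² + 0.02² + 0.44² + 0.35² = 0.0289 + 0.0004 + 0.0004 + 0.1936 + 0.1225 = 0.3458
Σp_2ᵢ² = 0.41² + 0.02² + 0.18² + 0.36² + 0.03² = 0.1681 + 0.0004 + 0.0324 + 0.1296 + 0.0009 = 0.3314
O = 0.2426 / √(0.3458 × 0.3314) = 0.2426 / 0.33852 = 0.7166
O = 0.7166 > 0.4 → Yes.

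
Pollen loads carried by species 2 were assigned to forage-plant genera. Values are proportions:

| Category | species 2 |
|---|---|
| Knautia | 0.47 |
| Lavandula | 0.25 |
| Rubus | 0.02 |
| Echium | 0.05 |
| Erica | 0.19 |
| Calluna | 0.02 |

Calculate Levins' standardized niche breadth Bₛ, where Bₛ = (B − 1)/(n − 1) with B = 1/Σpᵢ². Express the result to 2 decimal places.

0.42

Σpᵢ² = 0.47² + 0.25² + 0.02² + 0.05² + 0.19² + 0.02² = 0.2209 + 0.0625 + 0.0004 + 0.0025 + 0.0361 + 0.0004 = 0.3228
B = 1 / 0.3228 = 3.0979
Bₛ = (B − 1)/(n − 1) = (3.0979 − 1)/(6 − 1) = 2.0979/5 = 0.4196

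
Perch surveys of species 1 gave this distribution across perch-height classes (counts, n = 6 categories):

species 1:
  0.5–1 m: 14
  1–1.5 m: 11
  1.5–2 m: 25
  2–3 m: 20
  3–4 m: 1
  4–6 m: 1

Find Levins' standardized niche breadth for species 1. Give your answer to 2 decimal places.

Proportions for species 1 (n=72): 14/72=0.1944, 11/72=0.1528, 25/72=0.3472, 20/72=0.2778, 1/72=0.0139, 1/72=0.0139
Σpᵢ² = 0.1944² + 0.1528² + 0.3472² + 0.2778² + 0.0139² + 0.0139² = 0.037791 + 0.023348 + 0.120548 + 0.077173 + 0.000193 + 0.000193 = 0.259246
B = 1 / 0.259246 = 3.8573
Bₛ = (B − 1)/(n − 1) = (3.8573 − 1)/(6 − 1) = 2.8573/5 = 0.5715

0.57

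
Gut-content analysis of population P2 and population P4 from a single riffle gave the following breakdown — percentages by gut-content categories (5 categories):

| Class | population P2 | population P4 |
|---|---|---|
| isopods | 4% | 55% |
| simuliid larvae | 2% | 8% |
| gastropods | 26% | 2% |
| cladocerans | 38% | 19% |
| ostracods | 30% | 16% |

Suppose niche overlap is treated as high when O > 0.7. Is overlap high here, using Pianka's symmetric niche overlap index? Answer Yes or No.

No

Convert percentages to proportions (divide by 100).
Σ p₁ᵢp₂ᵢ = 0.0220 + 0.0016 + 0.0052 + 0.0722 + 0.0480 = 0.1490
Σp_1ᵢ² = 0.04² + 0.02² + 0.26² + 0.38² + 0.30² = 0.0016 + 0.0004 + 0.0676 + 0.1444 + 0.0900 = 0.3040
Σp_2ᵢ² = 0.55² + 0.08² + 0.02² + 0.19² + 0.16² = 0.3025 + 0.0064 + 0.0004 + 0.0361 + 0.0256 = 0.3710
O = 0.1490 / √(0.3040 × 0.3710) = 0.1490 / 0.33583 = 0.4437
O = 0.4437 < 0.7 → No.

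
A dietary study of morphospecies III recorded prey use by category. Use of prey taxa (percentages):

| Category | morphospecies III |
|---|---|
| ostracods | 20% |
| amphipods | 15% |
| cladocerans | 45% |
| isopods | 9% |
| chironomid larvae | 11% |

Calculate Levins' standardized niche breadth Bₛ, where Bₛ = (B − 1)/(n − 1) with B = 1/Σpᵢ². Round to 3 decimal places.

Convert percentages to proportions (divide by 100).
Σpᵢ² = 0.20² + 0.15² + 0.45² + 0.09² + 0.11² = 0.0400 + 0.0225 + 0.2025 + 0.0081 + 0.0121 = 0.2852
B = 1 / 0.2852 = 3.50631
Bₛ = (B − 1)/(n − 1) = (3.50631 − 1)/(5 − 1) = 2.50631/4 = 0.62658

0.627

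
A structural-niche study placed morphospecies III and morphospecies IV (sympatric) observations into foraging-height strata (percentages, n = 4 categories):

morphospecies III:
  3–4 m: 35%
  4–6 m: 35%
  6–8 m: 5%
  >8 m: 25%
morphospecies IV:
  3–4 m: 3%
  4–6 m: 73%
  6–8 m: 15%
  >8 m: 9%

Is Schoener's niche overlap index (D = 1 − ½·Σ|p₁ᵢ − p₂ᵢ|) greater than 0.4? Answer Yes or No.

Yes

Convert percentages to proportions (divide by 100).
Σ|p₁ᵢ − p₂ᵢ| = 0.32 + 0.38 + 0.10 + 0.16 = 0.96
D = 1 − ½ × 0.96 = 1 − 0.480 = 0.5200
D = 0.5200 > 0.4 → Yes.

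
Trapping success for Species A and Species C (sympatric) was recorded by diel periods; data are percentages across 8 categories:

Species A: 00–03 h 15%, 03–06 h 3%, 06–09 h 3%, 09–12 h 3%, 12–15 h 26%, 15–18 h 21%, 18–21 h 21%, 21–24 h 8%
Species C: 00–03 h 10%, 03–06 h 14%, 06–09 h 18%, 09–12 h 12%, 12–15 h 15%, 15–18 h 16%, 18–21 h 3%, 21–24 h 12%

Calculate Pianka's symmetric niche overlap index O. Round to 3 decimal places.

0.721

Convert percentages to proportions (divide by 100).
Σ p₁ᵢp₂ᵢ = 0.0150 + 0.0042 + 0.0054 + 0.0036 + 0.0390 + 0.0336 + 0.0063 + 0.0096 = 0.1167
Σp_1ᵢ² = 0.15² + 0.03² + 0.03² + 0.03² + 0.26² + 0.21² + 0.21² + 0.08² = 0.0225 + 0.0009 + 0.0009 + 0.0009 + 0.0676 + 0.0441 + 0.0441 + 0.0064 = 0.1874
Σp_2ᵢ² = 0.10² + 0.14² + 0.18² + 0.12² + 0.15² + 0.16² + 0.03² + 0.12² = 0.0100 + 0.0196 + 0.0324 + 0.0144 + 0.0225 + 0.0256 + 0.0009 + 0.0144 = 0.1398
O = 0.1167 / √(0.1874 × 0.1398) = 0.1167 / 0.161860 = 0.72099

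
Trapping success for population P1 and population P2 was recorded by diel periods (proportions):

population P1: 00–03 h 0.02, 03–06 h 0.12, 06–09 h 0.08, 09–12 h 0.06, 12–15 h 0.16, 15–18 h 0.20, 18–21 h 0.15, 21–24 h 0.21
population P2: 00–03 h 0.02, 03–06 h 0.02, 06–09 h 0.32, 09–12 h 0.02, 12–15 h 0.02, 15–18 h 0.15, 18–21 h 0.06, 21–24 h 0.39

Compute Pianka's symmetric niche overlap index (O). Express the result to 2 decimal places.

0.73

Σ p₁ᵢp₂ᵢ = 0.0004 + 0.0024 + 0.0256 + 0.0012 + 0.0032 + 0.0300 + 0.0090 + 0.0819 = 0.1537
Σp_1ᵢ² = 0.02² + 0.12² + 0.08² + 0.06² + 0.16² + 0.20² + 0.15² + 0.21² = 0.0004 + 0.0144 + 0.0064 + 0.0036 + 0.0256 + 0.0400 + 0.0225 + 0.0441 = 0.1570
Σp_2ᵢ² = 0.02² + 0.02² + 0.32² + 0.02² + 0.02² + 0.15² + 0.06² + 0.39² = 0.0004 + 0.0004 + 0.1024 + 0.0004 + 0.0004 + 0.0225 + 0.0036 + 0.1521 = 0.2822
O = 0.1537 / √(0.1570 × 0.2822) = 0.1537 / 0.21049 = 0.7302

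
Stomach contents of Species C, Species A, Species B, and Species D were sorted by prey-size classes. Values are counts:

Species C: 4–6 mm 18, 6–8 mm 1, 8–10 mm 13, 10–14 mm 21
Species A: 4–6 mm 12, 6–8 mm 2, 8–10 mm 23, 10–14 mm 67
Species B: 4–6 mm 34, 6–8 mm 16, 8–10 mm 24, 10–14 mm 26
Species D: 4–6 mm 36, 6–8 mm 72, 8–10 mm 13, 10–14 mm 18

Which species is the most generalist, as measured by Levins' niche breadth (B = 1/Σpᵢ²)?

Species B

Proportions for Species C (n=53): 18/53=0.3396, 1/53=0.0189, 13/53=0.2453, 21/53=0.3962
Proportions for Species A (n=104): 12/104=0.1154, 2/104=0.0192, 23/104=0.2212, 67/104=0.6442
Proportions for Species B (n=100): 34/100=0.3400, 16/100=0.1600, 24/100=0.2400, 26/100=0.2600
Proportions for Species D (n=139): 36/139=0.2590, 72/139=0.5180, 13/139=0.0935, 18/139=0.1295
Σp_Cᵢ² = 0.3396² + 0.0189² + 0.2453² + 0.3962² = 0.115328 + 0.000357 + 0.060172 + 0.156974 = 0.332831
B_C = 1 / 0.332831 = 3.0045
Σp_Aᵢ² = 0.1154² + 0.0192² + 0.2212² + 0.6442² = 0.013317 + 0.000369 + 0.048929 + 0.414994 = 0.477609
B_A = 1 / 0.477609 = 2.0938
Σp_Bᵢ² = 0.3400² + 0.1600² + 0.2400² + 0.2600² = 0.115600 + 0.025600 + 0.057600 + 0.067600 = 0.266400
B_B = 1 / 0.266400 = 3.7538
Σp_Dᵢ² = 0.2590² + 0.5180² + 0.0935² + 0.1295² = 0.067081 + 0.268324 + 0.008742 + 0.016770 = 0.360917
B_D = 1 / 0.360917 = 2.7707
Highest B → broadest niche (most generalist): Species B (B = 3.75).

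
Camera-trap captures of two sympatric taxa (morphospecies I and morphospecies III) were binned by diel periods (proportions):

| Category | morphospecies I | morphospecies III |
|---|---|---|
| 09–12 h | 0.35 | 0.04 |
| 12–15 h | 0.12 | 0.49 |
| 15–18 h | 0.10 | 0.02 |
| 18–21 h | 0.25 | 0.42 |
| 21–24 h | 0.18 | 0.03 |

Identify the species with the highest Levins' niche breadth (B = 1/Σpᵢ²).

Σp_Iᵢ² = 0.35² + 0.12² + 0.10² + 0.25² + 0.18² = 0.1225 + 0.0144 + 0.0100 + 0.0625 + 0.0324 = 0.2418
B_I = 1 / 0.2418 = 4.1356
Σp_IIIᵢ² = 0.04² + 0.49² + 0.02² + 0.42² + 0.03² = 0.0016 + 0.2401 + 0.0004 + 0.1764 + 0.0009 = 0.4194
B_III = 1 / 0.4194 = 2.3844
Highest B → broadest niche (most generalist): morphospecies I (B = 4.14).

morphospecies I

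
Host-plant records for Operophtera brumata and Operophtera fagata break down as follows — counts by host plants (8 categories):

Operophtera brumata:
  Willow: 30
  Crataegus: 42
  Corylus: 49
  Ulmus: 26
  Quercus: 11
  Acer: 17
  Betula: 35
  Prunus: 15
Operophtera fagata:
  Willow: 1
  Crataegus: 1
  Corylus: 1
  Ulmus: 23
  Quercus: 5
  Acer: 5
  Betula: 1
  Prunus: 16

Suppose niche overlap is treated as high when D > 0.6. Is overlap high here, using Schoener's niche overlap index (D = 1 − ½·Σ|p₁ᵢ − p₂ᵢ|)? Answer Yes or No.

No

Proportions for Operophtera brumata (n=225): 30/225=0.1333, 42/225=0.1867, 49/225=0.2178, 26/225=0.1156, 11/225=0.0489, 17/225=0.0756, 35/225=0.1556, 15/225=0.0667
Proportions for Operophtera fagata (n=53): 1/53=0.0189, 1/53=0.0189, 1/53=0.0189, 23/53=0.4340, 5/53=0.0943, 5/53=0.0943, 1/53=0.0189, 16/53=0.3019
Σ|p₁ᵢ − p₂ᵢ| = 0.1144 + 0.1678 + 0.1989 + 0.3184 + 0.0454 + 0.0187 + 0.1367 + 0.2352 = 1.2355
D = 1 − ½ × 1.2355 = 1 − 0.61775 = 0.38225
D = 0.38225 < 0.6 → No.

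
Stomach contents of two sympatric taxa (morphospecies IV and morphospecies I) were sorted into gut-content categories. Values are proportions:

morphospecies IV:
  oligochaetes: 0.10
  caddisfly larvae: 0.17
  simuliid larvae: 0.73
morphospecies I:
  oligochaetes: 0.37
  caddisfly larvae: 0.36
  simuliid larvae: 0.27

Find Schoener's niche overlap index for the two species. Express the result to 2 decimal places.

Σ|p₁ᵢ − p₂ᵢ| = 0.27 + 0.19 + 0.46 = 0.92
D = 1 − ½ × 0.92 = 1 − 0.460 = 0.5400

0.54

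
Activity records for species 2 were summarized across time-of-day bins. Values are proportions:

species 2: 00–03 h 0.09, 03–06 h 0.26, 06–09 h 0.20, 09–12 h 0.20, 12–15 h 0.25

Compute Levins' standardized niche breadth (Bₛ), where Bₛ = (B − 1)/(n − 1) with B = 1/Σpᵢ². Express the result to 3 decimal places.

0.896

Σpᵢ² = 0.09² + 0.26² + 0.20² + 0.20² + 0.25² = 0.0081 + 0.0676 + 0.0400 + 0.0400 + 0.0625 = 0.2182
B = 1 / 0.2182 = 4.58295
Bₛ = (B − 1)/(n − 1) = (4.58295 − 1)/(5 − 1) = 3.58295/4 = 0.89574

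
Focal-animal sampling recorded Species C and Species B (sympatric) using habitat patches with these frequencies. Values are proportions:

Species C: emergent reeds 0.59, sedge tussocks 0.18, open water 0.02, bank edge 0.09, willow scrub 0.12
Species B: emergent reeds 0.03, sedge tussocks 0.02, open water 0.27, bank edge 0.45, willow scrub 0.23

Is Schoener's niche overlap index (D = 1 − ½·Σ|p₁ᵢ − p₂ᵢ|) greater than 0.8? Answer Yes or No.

Σ|p₁ᵢ − p₂ᵢ| = 0.56 + 0.16 + 0.25 + 0.36 + 0.11 = 1.44
D = 1 − ½ × 1.44 = 1 − 0.720 = 0.2800
D = 0.2800 < 0.8 → No.

No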